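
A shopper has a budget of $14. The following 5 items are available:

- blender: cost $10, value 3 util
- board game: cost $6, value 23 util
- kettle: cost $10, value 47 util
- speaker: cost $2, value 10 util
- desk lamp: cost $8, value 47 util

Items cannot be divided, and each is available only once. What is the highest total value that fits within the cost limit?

Check high-value combinations within $14:
- board game+desk lamp: cost 6+8=14, value 23+47=70
- speaker+desk lamp: cost 2+8=10, value 10+47=57
- kettle+speaker: cost 10+2=12, value 47+10=57
Best: 70 util.

70 util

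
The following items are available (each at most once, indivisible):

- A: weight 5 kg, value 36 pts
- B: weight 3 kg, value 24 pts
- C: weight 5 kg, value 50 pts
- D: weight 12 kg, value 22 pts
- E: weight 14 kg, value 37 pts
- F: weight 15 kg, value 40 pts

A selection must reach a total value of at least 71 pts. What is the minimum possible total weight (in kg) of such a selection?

Subsets with value ≥ 71, sorted by total weight:
- B+C: weight 8, value 74
- A+C: weight 10, value 86
- A+B+C: weight 13, value 110
- C+D: weight 17, value 72
Minimum weight: 8 kg.

8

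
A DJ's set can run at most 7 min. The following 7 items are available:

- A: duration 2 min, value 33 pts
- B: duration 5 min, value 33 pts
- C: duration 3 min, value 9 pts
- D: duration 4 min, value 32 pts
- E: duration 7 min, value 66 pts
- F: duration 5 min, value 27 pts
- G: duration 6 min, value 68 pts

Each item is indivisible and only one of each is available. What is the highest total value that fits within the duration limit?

This is a 0/1 knapsack; check combinations near the capacity.
- G: duration 6, value 68
- A+B: duration 2+5=7, value 33+33=66
- E: duration 7, value 66
- A+D: duration 2+4=6, value 33+32=65
Best: 68 pts.

68 pts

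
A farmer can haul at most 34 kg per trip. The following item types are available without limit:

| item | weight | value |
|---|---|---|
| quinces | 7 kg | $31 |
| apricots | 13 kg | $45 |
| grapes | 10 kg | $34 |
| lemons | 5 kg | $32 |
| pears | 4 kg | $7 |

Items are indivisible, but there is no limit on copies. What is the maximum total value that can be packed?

$199

Best value-per-unit is lemons at 32/5; filling with it alone gives 6×32 = 192.
Optimal mix: 6×lemons + 1×pears → weight 34, value 199.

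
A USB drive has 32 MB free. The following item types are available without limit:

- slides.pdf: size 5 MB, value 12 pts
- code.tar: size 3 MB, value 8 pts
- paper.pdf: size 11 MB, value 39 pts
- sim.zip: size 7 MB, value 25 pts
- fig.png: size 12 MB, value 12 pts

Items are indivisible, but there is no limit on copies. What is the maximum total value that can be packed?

114 pts

Best value-per-unit is sim.zip at 25/7; filling with it alone gives 4×25 = 100.
Optimal mix: 1×paper.pdf + 3×sim.zip → size 32, value 114.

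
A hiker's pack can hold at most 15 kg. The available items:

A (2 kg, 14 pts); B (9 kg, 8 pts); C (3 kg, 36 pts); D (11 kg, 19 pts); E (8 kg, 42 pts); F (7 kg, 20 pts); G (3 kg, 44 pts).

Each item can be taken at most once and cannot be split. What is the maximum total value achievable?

122 pts

Check high-value combinations within 15 kg:
- C+E+G: weight 3+8+3=14, value 36+42+44=122
- A+C+F+G: weight 2+3+7+3=15, value 14+36+20+44=114
- A+E+G: weight 2+8+3=13, value 14+42+44=100
Best: 122 pts.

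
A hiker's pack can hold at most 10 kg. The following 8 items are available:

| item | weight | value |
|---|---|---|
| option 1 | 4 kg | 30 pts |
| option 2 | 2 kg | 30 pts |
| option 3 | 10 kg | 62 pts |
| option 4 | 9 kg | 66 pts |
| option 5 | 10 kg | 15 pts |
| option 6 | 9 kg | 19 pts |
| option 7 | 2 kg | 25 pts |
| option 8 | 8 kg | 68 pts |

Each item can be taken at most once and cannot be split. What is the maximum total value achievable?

This is a 0/1 knapsack; check combinations near the capacity.
- option 2+option 8: weight 2+8=10, value 30+68=98
- option 7+option 8: weight 2+8=10, value 25+68=93
- option 1+option 2+option 7: weight 4+2+2=8, value 30+30+25=85
Best: 98 pts.

98 pts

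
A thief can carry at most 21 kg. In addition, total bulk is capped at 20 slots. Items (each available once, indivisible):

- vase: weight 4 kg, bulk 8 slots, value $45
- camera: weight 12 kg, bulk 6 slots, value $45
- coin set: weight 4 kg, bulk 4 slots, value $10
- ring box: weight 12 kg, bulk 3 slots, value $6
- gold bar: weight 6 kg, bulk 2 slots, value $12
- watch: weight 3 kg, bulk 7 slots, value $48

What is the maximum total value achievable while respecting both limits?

Feasible sets respecting both limits:
- vase+gold bar+watch: weight 13, bulk 17, value 105
- camera+gold bar+watch: weight 21, bulk 15, value 105
- vase+coin set+watch: weight 11, bulk 19, value 103
- camera+coin set+watch: weight 19, bulk 17, value 103
Best: $105.

$105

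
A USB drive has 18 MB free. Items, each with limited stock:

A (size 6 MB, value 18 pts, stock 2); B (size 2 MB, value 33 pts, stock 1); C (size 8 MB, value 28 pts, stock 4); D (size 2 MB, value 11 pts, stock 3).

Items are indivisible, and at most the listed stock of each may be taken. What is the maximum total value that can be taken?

94 pts

Top feasible selections:
- 1×B + 1×C + 3×D: size 16, value 94
- 2×A + 1×B + 2×D: size 18, value 91
Best: 94 pts.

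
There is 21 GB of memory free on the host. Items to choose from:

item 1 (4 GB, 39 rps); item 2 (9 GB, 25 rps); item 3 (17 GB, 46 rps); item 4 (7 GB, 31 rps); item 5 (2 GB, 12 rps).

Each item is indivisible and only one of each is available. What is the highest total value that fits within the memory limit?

95 rps

Check high-value combinations within 21 GB:
- item 1+item 2+item 4: memory 4+9+7=20, value 39+25+31=95
- item 1+item 3: memory 4+17=21, value 39+46=85
- item 1+item 4+item 5: memory 4+7+2=13, value 39+31+12=82
- item 1+item 2+item 5: memory 4+9+2=15, value 39+25+12=76
Best: 95 rps.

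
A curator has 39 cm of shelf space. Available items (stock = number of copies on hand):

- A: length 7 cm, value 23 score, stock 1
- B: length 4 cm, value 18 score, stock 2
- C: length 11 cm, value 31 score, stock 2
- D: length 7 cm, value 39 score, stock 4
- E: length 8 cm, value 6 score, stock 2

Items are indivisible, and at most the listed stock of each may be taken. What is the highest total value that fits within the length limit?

197 score

Top feasible selections:
- 1×A + 1×B + 4×D: length 39, value 197
- 2×B + 4×D: length 36, value 192
Best: 197 score.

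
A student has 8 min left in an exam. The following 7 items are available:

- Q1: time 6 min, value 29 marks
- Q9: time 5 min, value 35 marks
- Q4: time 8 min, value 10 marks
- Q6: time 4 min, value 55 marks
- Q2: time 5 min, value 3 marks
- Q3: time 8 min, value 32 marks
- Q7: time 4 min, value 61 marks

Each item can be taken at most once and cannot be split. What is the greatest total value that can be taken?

Check high-value combinations within 8 min:
- Q6+Q7: time 4+4=8, value 55+61=116
- Q7: time 4, value 61
- Q6: time 4, value 55
- Q9: time 5, value 35
Best: 116 marks.

116 marks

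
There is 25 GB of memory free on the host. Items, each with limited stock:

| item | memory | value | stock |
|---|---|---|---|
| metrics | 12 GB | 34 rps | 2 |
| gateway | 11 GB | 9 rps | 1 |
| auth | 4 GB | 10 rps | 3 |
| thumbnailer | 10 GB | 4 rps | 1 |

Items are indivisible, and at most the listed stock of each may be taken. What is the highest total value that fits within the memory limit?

Best selections within memory 25 and stock limits:
- 2×metrics: memory 24, value 68
- 1×metrics + 3×auth: memory 24, value 64
Best: 68 rps.

68 rps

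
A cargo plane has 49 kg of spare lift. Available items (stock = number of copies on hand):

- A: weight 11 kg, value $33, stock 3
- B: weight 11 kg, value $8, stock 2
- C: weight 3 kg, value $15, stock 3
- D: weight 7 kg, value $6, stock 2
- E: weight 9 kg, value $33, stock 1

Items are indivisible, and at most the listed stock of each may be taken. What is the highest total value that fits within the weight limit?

$162

Best selections within weight 49 and stock limits:
- 3×A + 2×C + 1×E: weight 48, value 162
- 2×A + 3×C + 1×D + 1×E: weight 47, value 150
- 3×A + 3×C + 1×D: weight 49, value 150
Best: $162.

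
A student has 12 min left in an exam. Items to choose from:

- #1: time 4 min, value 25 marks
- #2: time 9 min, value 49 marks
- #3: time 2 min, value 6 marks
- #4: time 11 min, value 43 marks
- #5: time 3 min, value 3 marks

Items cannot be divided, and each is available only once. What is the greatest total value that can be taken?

55 marks

Check high-value combinations within 12 min:
- #2+#3: time 9+2=11, value 49+6=55
- #2+#5: time 9+3=12, value 49+3=52
- #2: time 9, value 49
- #4: time 11, value 43
Best: 55 marks.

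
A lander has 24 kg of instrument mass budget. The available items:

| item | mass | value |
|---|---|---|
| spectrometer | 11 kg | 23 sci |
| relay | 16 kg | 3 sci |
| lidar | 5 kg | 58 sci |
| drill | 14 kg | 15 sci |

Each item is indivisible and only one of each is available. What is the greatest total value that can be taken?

Check high-value combinations within 24 kg:
- spectrometer+lidar: mass 11+5=16, value 23+58=81
- lidar+drill: mass 5+14=19, value 58+15=73
- relay+lidar: mass 16+5=21, value 3+58=61
- lidar: mass 5, value 58
Best: 81 sci.

81 sci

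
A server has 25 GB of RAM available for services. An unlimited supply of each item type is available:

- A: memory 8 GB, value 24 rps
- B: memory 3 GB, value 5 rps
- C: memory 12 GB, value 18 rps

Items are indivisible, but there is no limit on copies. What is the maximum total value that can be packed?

Best value-per-unit is A at 24/8, and filling with it alone uses memory 3×8=24. No mix of the others beats 3×24 = 72.

72 rps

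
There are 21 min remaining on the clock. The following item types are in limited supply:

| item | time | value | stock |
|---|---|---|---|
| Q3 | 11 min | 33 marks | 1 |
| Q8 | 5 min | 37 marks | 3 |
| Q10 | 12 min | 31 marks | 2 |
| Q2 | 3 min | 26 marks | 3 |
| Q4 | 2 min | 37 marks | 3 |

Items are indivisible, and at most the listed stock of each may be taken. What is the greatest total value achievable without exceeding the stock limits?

Best selections within time 21 and stock limits:
- 1×Q8 + 3×Q2 + 3×Q4: time 20, value 226
- 3×Q8 + 3×Q4: time 21, value 222
- 2×Q8 + 1×Q2 + 3×Q4: time 19, value 211
Best: 226 marks.

226 marks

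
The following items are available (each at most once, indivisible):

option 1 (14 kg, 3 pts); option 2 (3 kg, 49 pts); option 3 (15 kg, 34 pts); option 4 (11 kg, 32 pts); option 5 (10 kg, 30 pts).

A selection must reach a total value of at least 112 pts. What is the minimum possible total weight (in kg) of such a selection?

Subsets with value ≥ 112, sorted by total weight:
- option 2+option 3+option 5: weight 28, value 113
- option 2+option 3+option 4: weight 29, value 115
- option 1+option 2+option 4+option 5: weight 38, value 114
Minimum weight: 28 kg.

28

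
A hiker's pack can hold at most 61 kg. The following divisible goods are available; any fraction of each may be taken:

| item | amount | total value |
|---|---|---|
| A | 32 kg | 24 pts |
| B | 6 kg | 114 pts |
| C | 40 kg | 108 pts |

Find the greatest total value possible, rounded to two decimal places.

Take in order of value per unit:
- B (114/6 per unit): all 6 → value 114, running total 114.00
- C (108/40 per unit): all 40 → value 108, running total 222.00
- A (24/32 per unit): 15 of 32 → value 15×24/32 = 11.2500, running total 233.25
Total 233.25.

233.25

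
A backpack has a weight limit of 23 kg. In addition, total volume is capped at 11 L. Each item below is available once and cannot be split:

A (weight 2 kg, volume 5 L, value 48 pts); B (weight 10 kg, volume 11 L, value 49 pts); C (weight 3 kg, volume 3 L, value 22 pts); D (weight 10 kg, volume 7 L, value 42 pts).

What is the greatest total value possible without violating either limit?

70 pts

Feasible sets respecting both limits:
- A+C: weight 5, volume 8, value 70
- C+D: weight 13, volume 10, value 64
- B: weight 10, volume 11, value 49
- A: weight 2, volume 5, value 48
Best: 70 pts.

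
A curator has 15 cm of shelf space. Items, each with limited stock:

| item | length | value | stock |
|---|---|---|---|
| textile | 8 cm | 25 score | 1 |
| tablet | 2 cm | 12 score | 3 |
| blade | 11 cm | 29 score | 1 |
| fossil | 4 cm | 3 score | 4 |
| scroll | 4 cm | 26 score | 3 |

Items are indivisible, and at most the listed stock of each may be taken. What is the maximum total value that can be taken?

Best selections within length 15 and stock limits:
- 1×tablet + 3×scroll: length 14, value 90
- 3×tablet + 2×scroll: length 14, value 88
- 3×scroll: length 12, value 78
- 2×tablet + 2×scroll: length 12, value 76
Best: 90 score.

90 score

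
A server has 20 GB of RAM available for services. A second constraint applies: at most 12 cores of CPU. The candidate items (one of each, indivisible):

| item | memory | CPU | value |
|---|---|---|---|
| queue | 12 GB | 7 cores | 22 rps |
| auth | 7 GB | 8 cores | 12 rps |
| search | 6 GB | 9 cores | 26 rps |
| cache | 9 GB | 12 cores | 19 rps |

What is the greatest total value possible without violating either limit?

26 rps

Feasible sets respecting both limits:
- search: memory 6, CPU 9, value 26
- queue: memory 12, CPU 7, value 22
- cache: memory 9, CPU 12, value 19
- auth: memory 7, CPU 8, value 12
Best: 26 rps.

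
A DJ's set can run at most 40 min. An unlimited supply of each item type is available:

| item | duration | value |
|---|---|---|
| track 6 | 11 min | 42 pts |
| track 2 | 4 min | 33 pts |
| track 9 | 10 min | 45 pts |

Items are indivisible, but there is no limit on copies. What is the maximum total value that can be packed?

Best value-per-unit is track 2 at 33/4, and filling with it alone uses duration 10×4=40. No mix of the others beats 10×33 = 330.

330 pts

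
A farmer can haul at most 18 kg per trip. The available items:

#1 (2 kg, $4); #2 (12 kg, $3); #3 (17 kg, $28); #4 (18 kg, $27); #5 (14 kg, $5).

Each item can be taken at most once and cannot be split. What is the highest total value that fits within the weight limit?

This is a 0/1 knapsack; check combinations near the capacity.
- #3: weight 17, value 28
- #4: weight 18, value 27
- #1+#5: weight 2+14=16, value 4+5=9
- #1+#2: weight 2+12=14, value 4+3=7
- #5: weight 14, value 5
Best: $28.

$28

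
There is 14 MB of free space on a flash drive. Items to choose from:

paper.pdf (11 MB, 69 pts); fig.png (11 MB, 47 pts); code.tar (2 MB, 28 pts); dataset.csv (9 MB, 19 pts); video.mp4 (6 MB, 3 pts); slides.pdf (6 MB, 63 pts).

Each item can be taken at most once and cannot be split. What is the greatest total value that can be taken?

Check high-value combinations within 14 MB:
- paper.pdf+code.tar: size 11+2=13, value 69+28=97
- code.tar+video.mp4+slides.pdf: size 2+6+6=14, value 28+3+63=94
- code.tar+slides.pdf: size 2+6=8, value 28+63=91
- fig.png+code.tar: size 11+2=13, value 47+28=75
Best: 97 pts.

97 pts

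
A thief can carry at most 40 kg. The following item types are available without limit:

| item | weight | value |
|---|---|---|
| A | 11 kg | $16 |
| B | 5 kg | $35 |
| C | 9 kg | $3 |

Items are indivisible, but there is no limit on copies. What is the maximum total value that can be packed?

Best value-per-unit is B at 35/5, and filling with it alone uses weight 8×5=40. No mix of the others beats 8×35 = 280.

$280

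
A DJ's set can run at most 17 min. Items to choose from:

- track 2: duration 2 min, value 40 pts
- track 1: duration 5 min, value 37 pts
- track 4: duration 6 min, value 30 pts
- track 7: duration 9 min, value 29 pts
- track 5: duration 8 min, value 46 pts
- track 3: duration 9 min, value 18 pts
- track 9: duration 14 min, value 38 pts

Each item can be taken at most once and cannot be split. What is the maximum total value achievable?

123 pts

Check high-value combinations within 17 min:
- track 2+track 1+track 5: duration 2+5+8=15, value 40+37+46=123
- track 2+track 4+track 5: duration 2+6+8=16, value 40+30+46=116
- track 2+track 1+track 4: duration 2+5+6=13, value 40+37+30=107
- track 2+track 1+track 7: duration 2+5+9=16, value 40+37+29=106
- track 2+track 4+track 7: duration 2+6+9=17, value 40+30+29=99
Best: 123 pts.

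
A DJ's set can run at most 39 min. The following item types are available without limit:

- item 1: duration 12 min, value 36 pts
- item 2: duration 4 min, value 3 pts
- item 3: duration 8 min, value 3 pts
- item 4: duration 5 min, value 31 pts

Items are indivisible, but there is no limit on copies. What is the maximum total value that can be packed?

220 pts

Best value-per-unit is item 4 at 31/5; filling with it alone gives 7×31 = 217.
Optimal mix: 1×item 2 + 7×item 4 → duration 39, value 220.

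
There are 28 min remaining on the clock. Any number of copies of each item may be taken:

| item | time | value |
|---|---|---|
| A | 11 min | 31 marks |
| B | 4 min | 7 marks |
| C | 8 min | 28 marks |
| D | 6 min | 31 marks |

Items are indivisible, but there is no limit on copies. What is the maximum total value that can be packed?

131 marks

Best value-per-unit is D at 31/6; filling with it alone gives 4×31 = 124.
Optimal mix: 1×B + 4×D → time 28, value 131.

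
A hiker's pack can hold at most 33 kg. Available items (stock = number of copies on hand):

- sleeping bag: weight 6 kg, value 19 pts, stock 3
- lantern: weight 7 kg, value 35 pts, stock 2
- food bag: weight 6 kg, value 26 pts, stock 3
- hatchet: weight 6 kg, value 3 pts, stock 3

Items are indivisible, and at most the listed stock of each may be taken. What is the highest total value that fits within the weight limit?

Best selections within weight 33 and stock limits:
- 2×lantern + 3×food bag: weight 32, value 148
- 1×sleeping bag + 2×lantern + 2×food bag: weight 32, value 141
- 2×sleeping bag + 2×lantern + 1×food bag: weight 32, value 134
- 1×sleeping bag + 1×lantern + 3×food bag: weight 31, value 132
Best: 148 pts.

148 pts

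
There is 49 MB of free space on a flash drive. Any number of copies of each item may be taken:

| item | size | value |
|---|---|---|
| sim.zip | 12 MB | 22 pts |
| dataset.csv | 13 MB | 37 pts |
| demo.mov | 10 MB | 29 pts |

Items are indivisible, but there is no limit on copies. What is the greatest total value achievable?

140 pts

Best value-per-unit is demo.mov at 29/10; filling with it alone gives 4×29 = 116.
Optimal mix: 3×dataset.csv + 1×demo.mov → size 49, value 140.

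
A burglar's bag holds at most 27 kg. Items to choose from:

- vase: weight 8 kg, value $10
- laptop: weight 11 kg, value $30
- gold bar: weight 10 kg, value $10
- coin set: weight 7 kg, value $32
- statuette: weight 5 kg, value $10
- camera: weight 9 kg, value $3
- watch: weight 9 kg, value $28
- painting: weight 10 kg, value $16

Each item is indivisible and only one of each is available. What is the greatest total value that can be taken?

Check high-value combinations within 27 kg:
- laptop+coin set+watch: weight 11+7+9=27, value 30+32+28=90
- coin set+watch+painting: weight 7+9+10=26, value 32+28+16=76
- laptop+coin set+statuette: weight 11+7+5=23, value 30+32+10=72
- vase+laptop+coin set: weight 8+11+7=26, value 10+30+32=72
Best: $90.

$90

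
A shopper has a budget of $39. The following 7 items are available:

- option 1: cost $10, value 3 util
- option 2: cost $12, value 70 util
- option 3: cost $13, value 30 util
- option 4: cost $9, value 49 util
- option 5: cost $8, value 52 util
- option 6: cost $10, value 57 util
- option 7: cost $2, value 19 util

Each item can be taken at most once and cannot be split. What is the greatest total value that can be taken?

228 util

This is a 0/1 knapsack; check combinations near the capacity.
- option 2+option 4+option 5+option 6: cost 12+9+8+10=39, value 70+49+52+57=228
- option 2+option 5+option 6+option 7: cost 12+8+10+2=32, value 70+52+57+19=198
- option 2+option 4+option 6+option 7: cost 12+9+10+2=33, value 70+49+57+19=195
- option 2+option 4+option 5+option 7: cost 12+9+8+2=31, value 70+49+52+19=190
Best: 228 util.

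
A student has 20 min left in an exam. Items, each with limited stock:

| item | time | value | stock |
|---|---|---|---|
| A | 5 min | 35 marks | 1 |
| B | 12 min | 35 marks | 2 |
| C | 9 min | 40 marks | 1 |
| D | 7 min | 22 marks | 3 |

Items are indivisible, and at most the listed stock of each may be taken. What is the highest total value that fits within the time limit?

79 marks

Best selections within time 20 and stock limits:
- 1×A + 2×D: time 19, value 79
- 1×A + 1×C: time 14, value 75
- 1×A + 1×B: time 17, value 70
- 1×C + 1×D: time 16, value 62
Best: 79 marks.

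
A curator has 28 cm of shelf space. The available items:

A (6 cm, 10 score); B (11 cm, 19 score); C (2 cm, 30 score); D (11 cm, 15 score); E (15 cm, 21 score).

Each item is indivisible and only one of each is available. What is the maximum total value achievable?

Check high-value combinations within 28 cm:
- B+C+E: length 11+2+15=28, value 19+30+21=70
- C+D+E: length 2+11+15=28, value 30+15+21=66
- B+C+D: length 11+2+11=24, value 19+30+15=64
Best: 70 score.

70 score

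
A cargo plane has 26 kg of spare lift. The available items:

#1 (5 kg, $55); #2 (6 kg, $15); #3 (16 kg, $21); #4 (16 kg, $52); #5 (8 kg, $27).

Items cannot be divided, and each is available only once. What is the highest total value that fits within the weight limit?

Check high-value combinations within 26 kg:
- #1+#4: weight 5+16=21, value 55+52=107
- #1+#2+#5: weight 5+6+8=19, value 55+15+27=97
- #1+#5: weight 5+8=13, value 55+27=82
Best: $107.

$107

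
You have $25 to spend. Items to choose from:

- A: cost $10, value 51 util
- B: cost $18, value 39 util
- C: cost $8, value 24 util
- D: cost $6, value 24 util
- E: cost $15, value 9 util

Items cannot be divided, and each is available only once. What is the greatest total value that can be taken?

99 util

This is a 0/1 knapsack; check combinations near the capacity.
- A+C+D: cost 10+8+6=24, value 51+24+24=99
- A+D: cost 10+6=16, value 51+24=75
- A+C: cost 10+8=18, value 51+24=75
- B+D: cost 18+6=24, value 39+24=63
Best: 99 util.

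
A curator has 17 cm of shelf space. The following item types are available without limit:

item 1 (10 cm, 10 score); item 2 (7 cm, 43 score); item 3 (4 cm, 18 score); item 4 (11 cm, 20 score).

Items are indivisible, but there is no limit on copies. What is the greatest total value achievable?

Best value-per-unit is item 2 at 43/7, and filling with it alone uses length 2×7=14. No mix of the others beats 2×43 = 86.

86 score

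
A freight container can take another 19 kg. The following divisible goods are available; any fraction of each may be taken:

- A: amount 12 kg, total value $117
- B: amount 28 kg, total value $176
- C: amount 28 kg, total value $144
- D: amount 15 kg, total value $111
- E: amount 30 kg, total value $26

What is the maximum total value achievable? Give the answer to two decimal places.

168.80

Take in order of value per unit:
- A (117/12 per unit): all 12 → value 117, running total 117.00
- D (111/15 per unit): 7 of 15 → value 7×111/15 = 51.8000, running total 168.80
Total 168.80.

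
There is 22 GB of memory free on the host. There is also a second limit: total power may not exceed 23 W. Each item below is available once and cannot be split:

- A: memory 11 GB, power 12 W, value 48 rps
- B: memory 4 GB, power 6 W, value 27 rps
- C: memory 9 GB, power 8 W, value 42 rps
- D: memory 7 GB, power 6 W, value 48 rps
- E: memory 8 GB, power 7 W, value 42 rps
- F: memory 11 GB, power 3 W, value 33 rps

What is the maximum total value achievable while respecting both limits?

117 rps

Feasible sets respecting both limits:
- B+C+D: memory 20, power 20, value 117
- B+D+E: memory 19, power 19, value 117
- B+C+E: memory 21, power 21, value 111
- B+D+F: memory 22, power 15, value 108
Best: 117 rps.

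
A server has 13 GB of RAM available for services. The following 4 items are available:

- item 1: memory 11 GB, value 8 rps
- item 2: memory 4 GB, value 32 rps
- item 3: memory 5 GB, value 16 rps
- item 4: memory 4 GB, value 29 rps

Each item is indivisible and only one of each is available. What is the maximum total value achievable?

Check high-value combinations within 13 GB:
- item 2+item 3+item 4: memory 4+5+4=13, value 32+16+29=77
- item 2+item 4: memory 4+4=8, value 32+29=61
- item 2+item 3: memory 4+5=9, value 32+16=48
Best: 77 rps.

77 rps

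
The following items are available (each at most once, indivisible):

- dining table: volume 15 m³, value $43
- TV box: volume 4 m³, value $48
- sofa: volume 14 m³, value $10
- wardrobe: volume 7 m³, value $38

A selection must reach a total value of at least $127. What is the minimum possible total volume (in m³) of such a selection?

Subsets with value ≥ 127, sorted by total volume:
- dining table+TV box+wardrobe: volume 26, value 129
- dining table+TV box+sofa+wardrobe: volume 40, value 139
Minimum volume: 26 m³.

26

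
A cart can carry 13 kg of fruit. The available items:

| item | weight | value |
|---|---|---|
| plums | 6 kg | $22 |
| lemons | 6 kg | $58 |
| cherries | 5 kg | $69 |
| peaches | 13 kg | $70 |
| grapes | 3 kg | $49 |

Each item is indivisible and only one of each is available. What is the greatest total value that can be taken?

$127

This is a 0/1 knapsack; check combinations near the capacity.
- lemons+cherries: weight 6+5=11, value 58+69=127
- cherries+grapes: weight 5+3=8, value 69+49=118
- lemons+grapes: weight 6+3=9, value 58+49=107
- plums+cherries: weight 6+5=11, value 22+69=91
Best: $127.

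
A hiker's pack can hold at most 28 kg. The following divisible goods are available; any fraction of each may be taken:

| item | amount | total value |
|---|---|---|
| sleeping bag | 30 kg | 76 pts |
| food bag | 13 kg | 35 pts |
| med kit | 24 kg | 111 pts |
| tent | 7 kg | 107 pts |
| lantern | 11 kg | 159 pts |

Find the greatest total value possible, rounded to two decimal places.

312.25

Take in order of value per unit:
- tent (107/7 per unit): all 7 → value 107, running total 107.00
- lantern (159/11 per unit): all 11 → value 159, running total 266.00
- med kit (111/24 per unit): 10 of 24 → value 10×111/24 = 46.2500, running total 312.25
Total 312.25.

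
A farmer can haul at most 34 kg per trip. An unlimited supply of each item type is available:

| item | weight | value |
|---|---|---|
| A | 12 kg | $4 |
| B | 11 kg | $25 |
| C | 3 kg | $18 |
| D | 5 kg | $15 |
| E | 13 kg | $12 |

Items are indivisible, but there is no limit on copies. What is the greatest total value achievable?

Best value-per-unit is C at 18/3, and filling with it alone uses weight 11×3=33. No mix of the others beats 11×18 = 198.

$198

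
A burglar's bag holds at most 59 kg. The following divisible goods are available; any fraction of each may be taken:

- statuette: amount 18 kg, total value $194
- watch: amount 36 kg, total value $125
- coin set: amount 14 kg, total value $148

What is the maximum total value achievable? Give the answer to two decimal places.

435.75

Take in order of value per unit:
- statuette (194/18 per unit): all 18 → value 194, running total 194.00
- coin set (148/14 per unit): all 14 → value 148, running total 342.00
- watch (125/36 per unit): 27 of 36 → value 27×125/36 = 93.7500, running total 435.75
Total 435.75.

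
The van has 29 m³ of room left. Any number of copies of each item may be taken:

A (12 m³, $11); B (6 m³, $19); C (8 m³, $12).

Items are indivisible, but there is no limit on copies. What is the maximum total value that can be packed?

$76

Best value-per-unit is B at 19/6, and filling with it alone uses volume 4×6=24. No mix of the others beats 4×19 = 76.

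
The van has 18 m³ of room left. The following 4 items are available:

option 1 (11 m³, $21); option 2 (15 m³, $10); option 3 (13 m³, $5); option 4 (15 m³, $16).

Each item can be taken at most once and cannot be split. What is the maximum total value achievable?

Check high-value combinations within 18 m³:
- option 1: volume 11, value 21
- option 4: volume 15, value 16
- option 2: volume 15, value 10
Best: $21.

$21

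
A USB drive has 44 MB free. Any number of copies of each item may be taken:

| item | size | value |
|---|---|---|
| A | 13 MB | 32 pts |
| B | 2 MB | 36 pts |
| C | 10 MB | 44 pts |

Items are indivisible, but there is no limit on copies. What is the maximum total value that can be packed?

Best value-per-unit is B at 36/2, and filling with it alone uses size 22×2=44. No mix of the others beats 22×36 = 792.

792 pts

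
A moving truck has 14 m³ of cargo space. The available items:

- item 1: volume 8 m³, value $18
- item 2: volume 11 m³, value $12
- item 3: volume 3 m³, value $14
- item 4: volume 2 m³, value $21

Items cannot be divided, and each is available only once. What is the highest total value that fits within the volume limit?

Check high-value combinations within 14 m³:
- item 1+item 3+item 4: volume 8+3+2=13, value 18+14+21=53
- item 1+item 4: volume 8+2=10, value 18+21=39
- item 3+item 4: volume 3+2=5, value 14+21=35
- item 2+item 4: volume 11+2=13, value 12+21=33
Best: $53.

$53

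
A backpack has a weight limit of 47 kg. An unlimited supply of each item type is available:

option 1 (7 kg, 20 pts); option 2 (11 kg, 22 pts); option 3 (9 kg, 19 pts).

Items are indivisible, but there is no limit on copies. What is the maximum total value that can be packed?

122 pts

Best value-per-unit is option 1 at 20/7; filling with it alone gives 6×20 = 120.
Optimal mix: 5×option 1 + 1×option 2 → weight 46, value 122.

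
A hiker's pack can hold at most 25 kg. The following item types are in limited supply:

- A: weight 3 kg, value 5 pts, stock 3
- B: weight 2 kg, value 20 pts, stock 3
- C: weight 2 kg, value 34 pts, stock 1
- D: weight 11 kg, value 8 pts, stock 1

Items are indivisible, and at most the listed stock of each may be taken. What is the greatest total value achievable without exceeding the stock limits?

112 pts

Top feasible selections:
- 2×A + 3×B + 1×C + 1×D: weight 25, value 112
- 3×A + 3×B + 1×C: weight 17, value 109
Best: 112 pts.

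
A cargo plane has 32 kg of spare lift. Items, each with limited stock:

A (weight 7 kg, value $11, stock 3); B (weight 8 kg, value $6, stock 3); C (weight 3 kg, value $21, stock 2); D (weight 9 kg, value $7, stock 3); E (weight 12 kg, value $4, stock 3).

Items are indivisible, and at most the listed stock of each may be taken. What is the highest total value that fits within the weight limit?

$75

Best selections within weight 32 and stock limits:
- 3×A + 2×C: weight 27, value 75
- 2×A + 2×C + 1×D: weight 29, value 71
Best: $75.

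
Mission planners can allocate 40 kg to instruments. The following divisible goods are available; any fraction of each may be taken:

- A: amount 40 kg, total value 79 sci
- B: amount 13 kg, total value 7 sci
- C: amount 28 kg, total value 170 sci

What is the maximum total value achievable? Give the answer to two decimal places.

Take in order of value per unit:
- C (170/28 per unit): all 28 → value 170, running total 170.00
- A (79/40 per unit): 12 of 40 → value 12×79/40 = 23.7000, running total 193.70
Total 193.70.

193.70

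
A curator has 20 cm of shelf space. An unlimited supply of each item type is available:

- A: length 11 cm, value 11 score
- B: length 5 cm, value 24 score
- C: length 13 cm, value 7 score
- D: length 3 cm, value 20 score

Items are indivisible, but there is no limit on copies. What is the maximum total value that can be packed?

124 score

Best value-per-unit is D at 20/3; filling with it alone gives 6×20 = 120.
Optimal mix: 1×B + 5×D → length 20, value 124.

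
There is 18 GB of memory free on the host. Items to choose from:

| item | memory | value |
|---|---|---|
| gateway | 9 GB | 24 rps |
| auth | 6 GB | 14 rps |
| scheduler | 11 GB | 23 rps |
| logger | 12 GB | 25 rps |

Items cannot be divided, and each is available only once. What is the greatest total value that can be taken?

39 rps

Check high-value combinations within 18 GB:
- auth+logger: memory 6+12=18, value 14+25=39
- gateway+auth: memory 9+6=15, value 24+14=38
- auth+scheduler: memory 6+11=17, value 14+23=37
- logger: memory 12, value 25
Best: 39 rps.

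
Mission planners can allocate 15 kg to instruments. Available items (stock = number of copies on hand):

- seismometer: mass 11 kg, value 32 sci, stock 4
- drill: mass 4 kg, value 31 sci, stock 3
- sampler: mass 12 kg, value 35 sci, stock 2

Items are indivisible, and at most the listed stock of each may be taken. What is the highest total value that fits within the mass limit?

93 sci

Best selections within mass 15 and stock limits:
- 3×drill: mass 12, value 93
- 1×seismometer + 1×drill: mass 15, value 63
- 2×drill: mass 8, value 62
- 1×sampler: mass 12, value 35
Best: 93 sci.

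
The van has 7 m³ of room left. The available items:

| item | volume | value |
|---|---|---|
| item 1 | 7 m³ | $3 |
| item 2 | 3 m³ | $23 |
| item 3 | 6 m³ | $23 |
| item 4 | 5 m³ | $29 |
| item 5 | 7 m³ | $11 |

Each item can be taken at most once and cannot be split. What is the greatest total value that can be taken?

$29

Check high-value combinations within 7 m³:
- item 4: volume 5, value 29
- item 2: volume 3, value 23
- item 3: volume 6, value 23
Best: $29.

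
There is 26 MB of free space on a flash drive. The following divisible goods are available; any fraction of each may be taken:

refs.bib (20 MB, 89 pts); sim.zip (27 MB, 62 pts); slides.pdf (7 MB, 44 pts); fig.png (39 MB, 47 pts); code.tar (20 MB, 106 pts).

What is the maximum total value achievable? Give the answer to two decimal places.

144.70

Take in order of value per unit:
- slides.pdf (44/7 per unit): all 7 → value 44, running total 44.00
- code.tar (106/20 per unit): 19 of 20 → value 19×106/20 = 100.7000, running total 144.70
Total 144.70.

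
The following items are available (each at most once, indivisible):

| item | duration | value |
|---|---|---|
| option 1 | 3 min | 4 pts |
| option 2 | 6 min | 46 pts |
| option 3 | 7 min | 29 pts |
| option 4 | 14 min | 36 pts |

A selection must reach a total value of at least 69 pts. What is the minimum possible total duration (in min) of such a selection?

13

Subsets with value ≥ 69, sorted by total duration:
- option 2+option 3: duration 13, value 75
- option 1+option 2+option 3: duration 16, value 79
- option 2+option 4: duration 20, value 82
Minimum duration: 13 min.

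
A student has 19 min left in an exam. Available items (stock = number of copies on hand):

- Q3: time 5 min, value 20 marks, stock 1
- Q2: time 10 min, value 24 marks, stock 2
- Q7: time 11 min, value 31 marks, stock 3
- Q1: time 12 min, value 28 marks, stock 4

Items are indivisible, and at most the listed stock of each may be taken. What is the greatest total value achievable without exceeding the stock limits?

Best selections within time 19 and stock limits:
- 1×Q3 + 1×Q7: time 16, value 51
- 1×Q3 + 1×Q1: time 17, value 48
Best: 51 marks.

51 marks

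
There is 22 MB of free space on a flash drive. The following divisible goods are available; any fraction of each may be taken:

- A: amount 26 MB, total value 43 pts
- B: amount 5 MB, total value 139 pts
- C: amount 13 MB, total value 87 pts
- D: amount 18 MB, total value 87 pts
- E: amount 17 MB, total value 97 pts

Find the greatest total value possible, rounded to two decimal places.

Take in order of value per unit:
- B (139/5 per unit): all 5 → value 139, running total 139.00
- C (87/13 per unit): all 13 → value 87, running total 226.00
- E (97/17 per unit): 4 of 17 → value 4×97/17 = 22.8235, running total 248.82
Total 248.82.

248.82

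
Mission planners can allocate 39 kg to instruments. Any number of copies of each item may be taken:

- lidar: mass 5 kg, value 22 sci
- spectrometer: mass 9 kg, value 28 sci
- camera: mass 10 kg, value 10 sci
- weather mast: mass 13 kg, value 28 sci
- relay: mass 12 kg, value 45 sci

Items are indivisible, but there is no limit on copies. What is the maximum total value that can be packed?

160 sci

Best value-per-unit is lidar at 22/5; filling with it alone gives 7×22 = 154.
Optimal mix: 6×lidar + 1×spectrometer → mass 39, value 160.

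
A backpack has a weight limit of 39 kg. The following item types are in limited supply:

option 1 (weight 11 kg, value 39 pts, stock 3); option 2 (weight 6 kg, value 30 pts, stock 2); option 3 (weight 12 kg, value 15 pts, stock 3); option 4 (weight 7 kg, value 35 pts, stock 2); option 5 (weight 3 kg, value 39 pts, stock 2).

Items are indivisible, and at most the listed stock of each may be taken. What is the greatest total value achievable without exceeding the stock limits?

217 pts

Top feasible selections:
- 1×option 1 + 1×option 2 + 2×option 4 + 2×option 5: weight 37, value 217
- 1×option 1 + 2×option 2 + 1×option 4 + 2×option 5: weight 36, value 212
Best: 217 pts.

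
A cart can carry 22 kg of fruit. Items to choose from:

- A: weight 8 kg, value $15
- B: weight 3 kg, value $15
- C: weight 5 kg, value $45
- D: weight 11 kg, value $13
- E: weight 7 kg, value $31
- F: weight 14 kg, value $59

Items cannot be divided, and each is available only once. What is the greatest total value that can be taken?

Check high-value combinations within 22 kg:
- B+C+F: weight 3+5+14=22, value 15+45+59=119
- C+F: weight 5+14=19, value 45+59=104
- B+C+E: weight 3+5+7=15, value 15+45+31=91
Best: $119.

$119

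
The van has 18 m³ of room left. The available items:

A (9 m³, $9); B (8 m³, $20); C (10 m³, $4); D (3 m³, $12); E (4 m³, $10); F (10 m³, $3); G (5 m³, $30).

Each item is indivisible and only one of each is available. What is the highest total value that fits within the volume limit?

This is a 0/1 knapsack; check combinations near the capacity.
- B+D+G: volume 8+3+5=16, value 20+12+30=62
- B+E+G: volume 8+4+5=17, value 20+10+30=60
- D+E+G: volume 3+4+5=12, value 12+10+30=52
- A+D+G: volume 9+3+5=17, value 9+12+30=51
Best: $62.

$62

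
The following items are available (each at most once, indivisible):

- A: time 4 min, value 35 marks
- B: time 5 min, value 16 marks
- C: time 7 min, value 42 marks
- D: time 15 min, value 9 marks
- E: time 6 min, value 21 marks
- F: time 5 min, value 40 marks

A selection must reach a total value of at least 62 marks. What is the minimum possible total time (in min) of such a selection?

9

Subsets with value ≥ 62, sorted by total time:
- A+F: time 9, value 75
- A+C: time 11, value 77
- C+F: time 12, value 82
Minimum time: 9 min.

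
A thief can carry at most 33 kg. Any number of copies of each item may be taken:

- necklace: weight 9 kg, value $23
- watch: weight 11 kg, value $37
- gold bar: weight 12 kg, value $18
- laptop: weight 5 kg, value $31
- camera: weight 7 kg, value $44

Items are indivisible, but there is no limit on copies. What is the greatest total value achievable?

Best value-per-unit is camera at 44/7; filling with it alone gives 4×44 = 176.
Optimal mix: 1×laptop + 4×camera → weight 33, value 207.

$207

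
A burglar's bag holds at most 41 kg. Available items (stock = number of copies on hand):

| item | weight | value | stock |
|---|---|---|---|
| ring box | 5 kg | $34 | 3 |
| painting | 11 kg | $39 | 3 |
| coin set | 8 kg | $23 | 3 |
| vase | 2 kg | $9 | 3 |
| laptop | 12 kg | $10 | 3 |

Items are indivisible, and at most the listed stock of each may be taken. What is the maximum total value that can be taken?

$198

Top feasible selections:
- 3×ring box + 2×painting + 2×vase: weight 41, value 198
- 3×ring box + 1×painting + 1×coin set + 3×vase: weight 40, value 191
- 3×ring box + 2×painting + 1×vase: weight 39, value 189
- 3×ring box + 1×painting + 1×coin set + 2×vase: weight 38, value 182
Best: $198.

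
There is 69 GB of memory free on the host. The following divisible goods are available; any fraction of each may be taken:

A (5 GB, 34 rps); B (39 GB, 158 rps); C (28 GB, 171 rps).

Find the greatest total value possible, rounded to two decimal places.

Take in order of value per unit:
- A (34/5 per unit): all 5 → value 34, running total 34.00
- C (171/28 per unit): all 28 → value 171, running total 205.00
- B (158/39 per unit): 36 of 39 → value 36×158/39 = 145.8462, running total 350.85
Total 350.85.

350.85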